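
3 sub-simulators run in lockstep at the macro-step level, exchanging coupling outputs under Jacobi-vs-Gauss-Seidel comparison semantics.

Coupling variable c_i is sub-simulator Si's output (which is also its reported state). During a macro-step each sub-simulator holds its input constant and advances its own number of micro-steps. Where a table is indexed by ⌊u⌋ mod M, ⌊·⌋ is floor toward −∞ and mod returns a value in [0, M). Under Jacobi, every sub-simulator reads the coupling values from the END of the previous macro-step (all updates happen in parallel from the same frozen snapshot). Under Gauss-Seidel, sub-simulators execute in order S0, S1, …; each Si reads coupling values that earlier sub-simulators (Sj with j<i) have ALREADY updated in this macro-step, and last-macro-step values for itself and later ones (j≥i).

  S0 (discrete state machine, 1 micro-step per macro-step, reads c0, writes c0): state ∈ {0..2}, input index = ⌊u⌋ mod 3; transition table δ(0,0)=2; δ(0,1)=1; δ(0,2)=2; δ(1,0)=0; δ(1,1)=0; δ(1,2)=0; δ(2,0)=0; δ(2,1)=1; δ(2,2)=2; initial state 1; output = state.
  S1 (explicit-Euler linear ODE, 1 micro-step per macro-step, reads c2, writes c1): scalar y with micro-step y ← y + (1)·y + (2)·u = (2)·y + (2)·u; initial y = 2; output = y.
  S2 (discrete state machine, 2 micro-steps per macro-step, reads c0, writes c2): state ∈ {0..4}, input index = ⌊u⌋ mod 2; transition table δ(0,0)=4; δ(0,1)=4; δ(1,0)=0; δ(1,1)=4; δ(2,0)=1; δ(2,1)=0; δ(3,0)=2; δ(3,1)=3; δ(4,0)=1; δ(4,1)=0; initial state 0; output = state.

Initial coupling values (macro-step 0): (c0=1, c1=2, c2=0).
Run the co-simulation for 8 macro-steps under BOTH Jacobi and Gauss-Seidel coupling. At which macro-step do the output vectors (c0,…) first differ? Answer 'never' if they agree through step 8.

[Jacobi] macro 1: S0 reads c0=1 → after 1×micro: 0; S1 reads c2=0 → after 1×micro: 4; S2 reads c0=1 → after 2×micro: 0 ⇒ (c0=0, c1=4, c2=0)
[Jacobi] macro 2: S0 reads c0=0 → after 1×micro: 2; S1 reads c2=0 → after 1×micro: 8; S2 reads c0=0 → after 2×micro: 1 ⇒ (c0=2, c1=8, c2=1)
[Jacobi] macro 3: S0 reads c0=2 → after 1×micro: 2; S1 reads c2=1 → after 1×micro: 18; S2 reads c0=2 → after 2×micro: 4 ⇒ (c0=2, c1=18, c2=4)
[Jacobi] macro 4: S0 reads c0=2 → after 1×micro: 2; S1 reads c2=4 → after 1×micro: 44; S2 reads c0=2 → after 2×micro: 0 ⇒ (c0=2, c1=44, c2=0)
[Jacobi] macro 5: S0 reads c0=2 → after 1×micro: 2; S1 reads c2=0 → after 1×micro: 88; S2 reads c0=2 → after 2×micro: 1 ⇒ (c0=2, c1=88, c2=1)
[Jacobi] macro 6: S0 reads c0=2 → after 1×micro: 2; S1 reads c2=1 → after 1×micro: 178; S2 reads c0=2 → after 2×micro: 4 ⇒ (c0=2, c1=178, c2=4)
[Jacobi] macro 7: S0 reads c0=2 → after 1×micro: 2; S1 reads c2=4 → after 1×micro: 364; S2 reads c0=2 → after 2×micro: 0 ⇒ (c0=2, c1=364, c2=0)
[Jacobi] macro 8: S0 reads c0=2 → after 1×micro: 2; S1 reads c2=0 → after 1×micro: 728; S2 reads c0=2 → after 2×micro: 1 ⇒ (c0=2, c1=728, c2=1)
[Gauss-Seidel] macro 1: S0 reads c0=1 → after 1×micro: 0; S1 reads c2=0 → after 1×micro: 4; S2 reads c0=0 → after 2×micro: 1 ⇒ (c0=0, c1=4, c2=1)
[Gauss-Seidel] macro 2: S0 reads c0=0 → after 1×micro: 2; S1 reads c2=1 → after 1×micro: 10; S2 reads c0=2 → after 2×micro: 4 ⇒ (c0=2, c1=10, c2=4)
[Gauss-Seidel] macro 3: S0 reads c0=2 → after 1×micro: 2; S1 reads c2=4 → after 1×micro: 28; S2 reads c0=2 → after 2×micro: 0 ⇒ (c0=2, c1=28, c2=0)
[Gauss-Seidel] macro 4: S0 reads c0=2 → after 1×micro: 2; S1 reads c2=0 → after 1×micro: 56; S2 reads c0=2 → after 2×micro: 1 ⇒ (c0=2, c1=56, c2=1)
[Gauss-Seidel] macro 5: S0 reads c0=2 → after 1×micro: 2; S1 reads c2=1 → after 1×micro: 114; S2 reads c0=2 → after 2×micro: 4 ⇒ (c0=2, c1=114, c2=4)
[Gauss-Seidel] macro 6: S0 reads c0=2 → after 1×micro: 2; S1 reads c2=4 → after 1×micro: 236; S2 reads c0=2 → after 2×micro: 0 ⇒ (c0=2, c1=236, c2=0)
[Gauss-Seidel] macro 7: S0 reads c0=2 → after 1×micro: 2; S1 reads c2=0 → after 1×micro: 472; S2 reads c0=2 → after 2×micro: 1 ⇒ (c0=2, c1=472, c2=1)
[Gauss-Seidel] macro 8: S0 reads c0=2 → after 1×micro: 2; S1 reads c2=1 → after 1×micro: 946; S2 reads c0=2 → after 2×micro: 4 ⇒ (c0=2, c1=946, c2=4)

first divergence at macro-step: 1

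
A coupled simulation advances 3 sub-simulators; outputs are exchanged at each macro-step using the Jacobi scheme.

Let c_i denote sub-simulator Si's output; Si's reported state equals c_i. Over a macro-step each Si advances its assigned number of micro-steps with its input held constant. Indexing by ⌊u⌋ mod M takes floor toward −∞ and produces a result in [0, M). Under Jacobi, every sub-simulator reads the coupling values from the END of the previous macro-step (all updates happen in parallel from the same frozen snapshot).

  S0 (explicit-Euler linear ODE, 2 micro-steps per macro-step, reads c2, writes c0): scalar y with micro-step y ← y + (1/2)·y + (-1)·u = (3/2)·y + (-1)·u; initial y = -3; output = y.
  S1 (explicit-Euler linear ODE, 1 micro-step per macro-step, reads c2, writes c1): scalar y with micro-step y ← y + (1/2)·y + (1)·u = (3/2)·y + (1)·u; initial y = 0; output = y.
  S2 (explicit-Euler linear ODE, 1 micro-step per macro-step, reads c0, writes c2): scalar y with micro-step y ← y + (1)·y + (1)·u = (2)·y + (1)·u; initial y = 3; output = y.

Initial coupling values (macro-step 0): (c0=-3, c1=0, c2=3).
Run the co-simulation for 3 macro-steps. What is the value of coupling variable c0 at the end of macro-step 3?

macro 1: S0 reads c2=3 → after 2×micro: -57/4; S1 reads c2=3 → after 1×micro: 3; S2 reads c0=-3 → after 1×micro: 3 ⇒ (c0=-57/4, c1=3, c2=3)
macro 2: S0 reads c2=3 → after 2×micro: -633/16; S1 reads c2=3 → after 1×micro: 15/2; S2 reads c0=-57/4 → after 1×micro: -33/4 ⇒ (c0=-633/16, c1=15/2, c2=-33/4)
macro 3: S0 reads c2=-33/4 → after 2×micro: -4377/64; S1 reads c2=-33/4 → after 1×micro: 3; S2 reads c0=-633/16 → after 1×micro: -897/16 ⇒ (c0=-4377/64, c1=3, c2=-897/16)

c0 at macro-step 3 = -4377/64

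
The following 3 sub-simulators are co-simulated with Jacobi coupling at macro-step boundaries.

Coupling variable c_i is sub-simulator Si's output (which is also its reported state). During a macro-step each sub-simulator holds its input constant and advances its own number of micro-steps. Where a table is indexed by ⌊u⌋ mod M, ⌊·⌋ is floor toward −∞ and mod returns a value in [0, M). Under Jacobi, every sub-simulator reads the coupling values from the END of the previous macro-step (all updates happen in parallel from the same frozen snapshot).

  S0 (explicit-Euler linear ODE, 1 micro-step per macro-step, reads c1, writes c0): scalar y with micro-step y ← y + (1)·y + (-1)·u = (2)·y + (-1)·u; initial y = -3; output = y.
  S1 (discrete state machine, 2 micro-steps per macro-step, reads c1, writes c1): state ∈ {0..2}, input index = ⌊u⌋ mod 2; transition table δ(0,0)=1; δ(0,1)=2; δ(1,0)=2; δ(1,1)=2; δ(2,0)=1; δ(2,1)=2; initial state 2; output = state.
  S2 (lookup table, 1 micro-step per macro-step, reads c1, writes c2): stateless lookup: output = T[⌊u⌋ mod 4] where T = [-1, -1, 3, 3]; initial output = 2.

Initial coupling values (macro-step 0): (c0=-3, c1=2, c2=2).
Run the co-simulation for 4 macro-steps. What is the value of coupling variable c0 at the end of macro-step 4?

macro 1: S0 reads c1=2 → after 1×micro: -8; S1 reads c1=2 → after 2×micro: 2; S2 reads c1=2 → after 1×micro: 3 ⇒ (c0=-8, c1=2, c2=3)
macro 2: S0 reads c1=2 → after 1×micro: -18; S1 reads c1=2 → after 2×micro: 2; S2 reads c1=2 → after 1×micro: 3 ⇒ (c0=-18, c1=2, c2=3)
macro 3: S0 reads c1=2 → after 1×micro: -38; S1 reads c1=2 → after 2×micro: 2; S2 reads c1=2 → after 1×micro: 3 ⇒ (c0=-38, c1=2, c2=3)
macro 4: S0 reads c1=2 → after 1×micro: -78; S1 reads c1=2 → after 2×micro: 2; S2 reads c1=2 → after 1×micro: 3 ⇒ (c0=-78, c1=2, c2=3)

c0 at macro-step 4 = -78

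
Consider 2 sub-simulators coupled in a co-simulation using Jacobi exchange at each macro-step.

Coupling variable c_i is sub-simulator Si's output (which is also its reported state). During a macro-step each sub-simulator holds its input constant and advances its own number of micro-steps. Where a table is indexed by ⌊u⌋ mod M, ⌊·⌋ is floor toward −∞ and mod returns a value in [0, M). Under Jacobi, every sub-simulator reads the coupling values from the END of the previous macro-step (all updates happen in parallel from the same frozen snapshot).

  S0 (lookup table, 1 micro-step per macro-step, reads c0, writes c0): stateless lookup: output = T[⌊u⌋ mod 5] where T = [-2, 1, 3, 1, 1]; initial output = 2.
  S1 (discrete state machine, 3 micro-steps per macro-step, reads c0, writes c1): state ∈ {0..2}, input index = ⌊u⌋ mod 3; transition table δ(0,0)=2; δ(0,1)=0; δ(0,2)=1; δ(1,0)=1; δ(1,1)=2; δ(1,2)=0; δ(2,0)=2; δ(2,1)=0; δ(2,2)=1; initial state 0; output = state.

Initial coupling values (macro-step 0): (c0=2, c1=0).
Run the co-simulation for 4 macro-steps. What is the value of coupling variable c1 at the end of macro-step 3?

macro 1: S0 reads c0=2 → after 1×micro: 3; S1 reads c0=2 → after 3×micro: 1 ⇒ (c0=3, c1=1)
macro 2: S0 reads c0=3 → after 1×micro: 1; S1 reads c0=3 → after 3×micro: 1 ⇒ (c0=1, c1=1)
macro 3: S0 reads c0=1 → after 1×micro: 1; S1 reads c0=1 → after 3×micro: 0 ⇒ (c0=1, c1=0)
macro 4: S0 reads c0=1 → after 1×micro: 1; S1 reads c0=1 → after 3×micro: 0 ⇒ (c0=1, c1=0)

c1 at macro-step 3 = 0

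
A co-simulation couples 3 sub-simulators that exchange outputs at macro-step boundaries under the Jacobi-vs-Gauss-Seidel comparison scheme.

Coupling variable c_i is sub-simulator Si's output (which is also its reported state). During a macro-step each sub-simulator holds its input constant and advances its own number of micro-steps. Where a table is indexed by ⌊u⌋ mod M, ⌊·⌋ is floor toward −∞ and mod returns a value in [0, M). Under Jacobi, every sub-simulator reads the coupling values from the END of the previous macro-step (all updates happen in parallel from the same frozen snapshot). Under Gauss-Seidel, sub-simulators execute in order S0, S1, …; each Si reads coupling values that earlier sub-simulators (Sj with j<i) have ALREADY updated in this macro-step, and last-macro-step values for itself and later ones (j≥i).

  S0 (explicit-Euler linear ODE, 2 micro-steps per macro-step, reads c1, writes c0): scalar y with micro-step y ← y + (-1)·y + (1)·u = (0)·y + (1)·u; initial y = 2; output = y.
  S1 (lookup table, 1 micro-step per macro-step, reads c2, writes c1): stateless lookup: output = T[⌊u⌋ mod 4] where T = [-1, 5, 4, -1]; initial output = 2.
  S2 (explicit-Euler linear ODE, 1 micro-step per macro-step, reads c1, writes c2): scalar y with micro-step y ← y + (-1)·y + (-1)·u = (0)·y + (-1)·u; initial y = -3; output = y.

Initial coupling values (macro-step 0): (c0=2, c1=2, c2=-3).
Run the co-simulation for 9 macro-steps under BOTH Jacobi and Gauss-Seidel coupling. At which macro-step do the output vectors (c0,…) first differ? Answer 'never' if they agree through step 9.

[Jacobi] macro 1: S0 reads c1=2 → after 2×micro: 2; S1 reads c2=-3 → after 1×micro: 5; S2 reads c1=2 → after 1×micro: -2 ⇒ (c0=2, c1=5, c2=-2)
[Jacobi] macro 2: S0 reads c1=5 → after 2×micro: 5; S1 reads c2=-2 → after 1×micro: 4; S2 reads c1=5 → after 1×micro: -5 ⇒ (c0=5, c1=4, c2=-5)
[Jacobi] macro 3: S0 reads c1=4 → after 2×micro: 4; S1 reads c2=-5 → after 1×micro: -1; S2 reads c1=4 → after 1×micro: -4 ⇒ (c0=4, c1=-1, c2=-4)
[Jacobi] macro 4: S0 reads c1=-1 → after 2×micro: -1; S1 reads c2=-4 → after 1×micro: -1; S2 reads c1=-1 → after 1×micro: 1 ⇒ (c0=-1, c1=-1, c2=1)
[Jacobi] macro 5: S0 reads c1=-1 → after 2×micro: -1; S1 reads c2=1 → after 1×micro: 5; S2 reads c1=-1 → after 1×micro: 1 ⇒ (c0=-1, c1=5, c2=1)
[Jacobi] macro 6: S0 reads c1=5 → after 2×micro: 5; S1 reads c2=1 → after 1×micro: 5; S2 reads c1=5 → after 1×micro: -5 ⇒ (c0=5, c1=5, c2=-5)
[Jacobi] macro 7: S0 reads c1=5 → after 2×micro: 5; S1 reads c2=-5 → after 1×micro: -1; S2 reads c1=5 → after 1×micro: -5 ⇒ (c0=5, c1=-1, c2=-5)
[Jacobi] macro 8: S0 reads c1=-1 → after 2×micro: -1; S1 reads c2=-5 → after 1×micro: -1; S2 reads c1=-1 → after 1×micro: 1 ⇒ (c0=-1, c1=-1, c2=1)
[Jacobi] macro 9: S0 reads c1=-1 → after 2×micro: -1; S1 reads c2=1 → after 1×micro: 5; S2 reads c1=-1 → after 1×micro: 1 ⇒ (c0=-1, c1=5, c2=1)
[Gauss-Seidel] macro 1: S0 reads c1=2 → after 2×micro: 2; S1 reads c2=-3 → after 1×micro: 5; S2 reads c1=5 → after 1×micro: -5 ⇒ (c0=2, c1=5, c2=-5)
[Gauss-Seidel] macro 2: S0 reads c1=5 → after 2×micro: 5; S1 reads c2=-5 → after 1×micro: -1; S2 reads c1=-1 → after 1×micro: 1 ⇒ (c0=5, c1=-1, c2=1)
[Gauss-Seidel] macro 3: S0 reads c1=-1 → after 2×micro: -1; S1 reads c2=1 → after 1×micro: 5; S2 reads c1=5 → after 1×micro: -5 ⇒ (c0=-1, c1=5, c2=-5)
[Gauss-Seidel] macro 4: S0 reads c1=5 → after 2×micro: 5; S1 reads c2=-5 → after 1×micro: -1; S2 reads c1=-1 → after 1×micro: 1 ⇒ (c0=5, c1=-1, c2=1)
[Gauss-Seidel] macro 5: S0 reads c1=-1 → after 2×micro: -1; S1 reads c2=1 → after 1×micro: 5; S2 reads c1=5 → after 1×micro: -5 ⇒ (c0=-1, c1=5, c2=-5)
[Gauss-Seidel] macro 6: S0 reads c1=5 → after 2×micro: 5; S1 reads c2=-5 → after 1×micro: -1; S2 reads c1=-1 → after 1×micro: 1 ⇒ (c0=5, c1=-1, c2=1)
[Gauss-Seidel] macro 7: S0 reads c1=-1 → after 2×micro: -1; S1 reads c2=1 → after 1×micro: 5; S2 reads c1=5 → after 1×micro: -5 ⇒ (c0=-1, c1=5, c2=-5)
[Gauss-Seidel] macro 8: S0 reads c1=5 → after 2×micro: 5; S1 reads c2=-5 → after 1×micro: -1; S2 reads c1=-1 → after 1×micro: 1 ⇒ (c0=5, c1=-1, c2=1)
[Gauss-Seidel] macro 9: S0 reads c1=-1 → after 2×micro: -1; S1 reads c2=1 → after 1×micro: 5; S2 reads c1=5 → after 1×micro: -5 ⇒ (c0=-1, c1=5, c2=-5)

first divergence at macro-step: 1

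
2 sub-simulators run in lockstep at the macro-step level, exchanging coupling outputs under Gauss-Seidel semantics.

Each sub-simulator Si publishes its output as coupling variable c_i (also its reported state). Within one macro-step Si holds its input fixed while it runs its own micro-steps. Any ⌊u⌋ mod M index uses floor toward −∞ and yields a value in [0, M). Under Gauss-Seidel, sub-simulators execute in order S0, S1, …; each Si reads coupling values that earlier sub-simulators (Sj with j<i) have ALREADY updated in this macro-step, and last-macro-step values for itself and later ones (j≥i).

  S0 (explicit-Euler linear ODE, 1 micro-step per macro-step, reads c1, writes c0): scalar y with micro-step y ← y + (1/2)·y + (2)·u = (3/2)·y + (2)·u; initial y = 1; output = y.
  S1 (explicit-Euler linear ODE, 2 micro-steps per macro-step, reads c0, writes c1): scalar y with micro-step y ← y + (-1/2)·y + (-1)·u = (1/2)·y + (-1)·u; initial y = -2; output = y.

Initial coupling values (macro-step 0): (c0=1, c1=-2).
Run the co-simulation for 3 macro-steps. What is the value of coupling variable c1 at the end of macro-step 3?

macro 1: S0 reads c1=-2 → after 1×micro: -5/2; S1 reads c0=-5/2 → after 2×micro: 13/4 ⇒ (c0=-5/2, c1=13/4)
macro 2: S0 reads c1=13/4 → after 1×micro: 11/4; S1 reads c0=11/4 → after 2×micro: -53/16 ⇒ (c0=11/4, c1=-53/16)
macro 3: S0 reads c1=-53/16 → after 1×micro: -5/2; S1 reads c0=-5/2 → after 2×micro: 187/64 ⇒ (c0=-5/2, c1=187/64)

c1 at macro-step 3 = 187/64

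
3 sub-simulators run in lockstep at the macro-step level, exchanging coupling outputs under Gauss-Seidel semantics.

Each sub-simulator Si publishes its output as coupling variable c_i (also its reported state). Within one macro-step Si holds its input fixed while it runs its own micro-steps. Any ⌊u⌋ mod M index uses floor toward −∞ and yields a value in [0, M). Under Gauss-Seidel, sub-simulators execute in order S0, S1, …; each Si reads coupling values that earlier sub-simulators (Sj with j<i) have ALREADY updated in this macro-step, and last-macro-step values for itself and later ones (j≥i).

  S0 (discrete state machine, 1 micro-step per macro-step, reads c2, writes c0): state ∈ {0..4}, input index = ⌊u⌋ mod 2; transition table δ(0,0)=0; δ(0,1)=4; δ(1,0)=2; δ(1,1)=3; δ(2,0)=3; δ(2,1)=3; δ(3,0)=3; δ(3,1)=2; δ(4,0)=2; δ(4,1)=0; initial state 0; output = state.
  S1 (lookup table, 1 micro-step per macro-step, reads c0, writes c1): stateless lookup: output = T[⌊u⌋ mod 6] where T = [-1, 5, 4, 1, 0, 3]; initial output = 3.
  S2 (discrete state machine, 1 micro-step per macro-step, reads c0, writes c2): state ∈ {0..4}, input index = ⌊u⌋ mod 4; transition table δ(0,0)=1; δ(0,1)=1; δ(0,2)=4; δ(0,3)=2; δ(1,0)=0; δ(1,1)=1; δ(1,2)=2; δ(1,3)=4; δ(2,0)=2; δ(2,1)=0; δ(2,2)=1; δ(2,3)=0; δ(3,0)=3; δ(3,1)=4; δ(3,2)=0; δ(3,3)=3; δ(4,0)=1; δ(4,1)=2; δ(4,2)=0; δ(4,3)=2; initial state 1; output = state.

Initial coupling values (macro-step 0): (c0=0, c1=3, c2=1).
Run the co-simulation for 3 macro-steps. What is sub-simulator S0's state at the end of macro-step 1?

macro 1: S0 reads c2=1 → after 1×micro: 4; S1 reads c0=4 → after 1×micro: 0; S2 reads c0=4 → after 1×micro: 0 ⇒ (c0=4, c1=0, c2=0)
macro 2: S0 reads c2=0 → after 1×micro: 2; S1 reads c0=2 → after 1×micro: 4; S2 reads c0=2 → after 1×micro: 4 ⇒ (c0=2, c1=4, c2=4)
macro 3: S0 reads c2=4 → after 1×micro: 3; S1 reads c0=3 → after 1×micro: 1; S2 reads c0=3 → after 1×micro: 2 ⇒ (c0=3, c1=1, c2=2)

S0 state at macro-step 1 = 4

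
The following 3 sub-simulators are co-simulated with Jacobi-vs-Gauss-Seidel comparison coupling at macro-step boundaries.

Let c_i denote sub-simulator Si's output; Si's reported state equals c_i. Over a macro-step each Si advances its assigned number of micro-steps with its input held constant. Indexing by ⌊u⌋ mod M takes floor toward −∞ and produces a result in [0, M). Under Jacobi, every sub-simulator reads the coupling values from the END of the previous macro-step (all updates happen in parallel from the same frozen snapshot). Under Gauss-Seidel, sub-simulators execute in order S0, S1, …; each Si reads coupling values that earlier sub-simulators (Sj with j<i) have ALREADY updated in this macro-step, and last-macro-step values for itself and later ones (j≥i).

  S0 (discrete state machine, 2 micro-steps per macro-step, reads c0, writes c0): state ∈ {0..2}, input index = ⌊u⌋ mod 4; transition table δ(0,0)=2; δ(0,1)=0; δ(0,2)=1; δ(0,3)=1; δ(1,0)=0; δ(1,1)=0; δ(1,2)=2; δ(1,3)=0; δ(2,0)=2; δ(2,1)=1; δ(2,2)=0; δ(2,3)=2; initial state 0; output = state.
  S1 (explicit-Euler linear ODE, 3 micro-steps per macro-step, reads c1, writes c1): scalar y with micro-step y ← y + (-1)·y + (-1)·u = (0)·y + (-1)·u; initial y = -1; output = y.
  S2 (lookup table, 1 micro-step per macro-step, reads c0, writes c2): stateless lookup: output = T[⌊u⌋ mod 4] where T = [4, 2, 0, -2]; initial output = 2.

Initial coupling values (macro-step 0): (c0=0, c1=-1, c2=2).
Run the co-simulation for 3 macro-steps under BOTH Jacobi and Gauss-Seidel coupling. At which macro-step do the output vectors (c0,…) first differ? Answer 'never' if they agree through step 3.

[Jacobi] macro 1: S0 reads c0=0 → after 2×micro: 2; S1 reads c1=-1 → after 3×micro: 1; S2 reads c0=0 → after 1×micro: 4 ⇒ (c0=2, c1=1, c2=4)
[Jacobi] macro 2: S0 reads c0=2 → after 2×micro: 1; S1 reads c1=1 → after 3×micro: -1; S2 reads c0=2 → after 1×micro: 0 ⇒ (c0=1, c1=-1, c2=0)
[Jacobi] macro 3: S0 reads c0=1 → after 2×micro: 0; S1 reads c1=-1 → after 3×micro: 1; S2 reads c0=1 → after 1×micro: 2 ⇒ (c0=0, c1=1, c2=2)
[Gauss-Seidel] macro 1: S0 reads c0=0 → after 2×micro: 2; S1 reads c1=-1 → after 3×micro: 1; S2 reads c0=2 → after 1×micro: 0 ⇒ (c0=2, c1=1, c2=0)
[Gauss-Seidel] macro 2: S0 reads c0=2 → after 2×micro: 1; S1 reads c1=1 → after 3×micro: -1; S2 reads c0=1 → after 1×micro: 2 ⇒ (c0=1, c1=-1, c2=2)
[Gauss-Seidel] macro 3: S0 reads c0=1 → after 2×micro: 0; S1 reads c1=-1 → after 3×micro: 1; S2 reads c0=0 → after 1×micro: 4 ⇒ (c0=0, c1=1, c2=4)

first divergence at macro-step: 1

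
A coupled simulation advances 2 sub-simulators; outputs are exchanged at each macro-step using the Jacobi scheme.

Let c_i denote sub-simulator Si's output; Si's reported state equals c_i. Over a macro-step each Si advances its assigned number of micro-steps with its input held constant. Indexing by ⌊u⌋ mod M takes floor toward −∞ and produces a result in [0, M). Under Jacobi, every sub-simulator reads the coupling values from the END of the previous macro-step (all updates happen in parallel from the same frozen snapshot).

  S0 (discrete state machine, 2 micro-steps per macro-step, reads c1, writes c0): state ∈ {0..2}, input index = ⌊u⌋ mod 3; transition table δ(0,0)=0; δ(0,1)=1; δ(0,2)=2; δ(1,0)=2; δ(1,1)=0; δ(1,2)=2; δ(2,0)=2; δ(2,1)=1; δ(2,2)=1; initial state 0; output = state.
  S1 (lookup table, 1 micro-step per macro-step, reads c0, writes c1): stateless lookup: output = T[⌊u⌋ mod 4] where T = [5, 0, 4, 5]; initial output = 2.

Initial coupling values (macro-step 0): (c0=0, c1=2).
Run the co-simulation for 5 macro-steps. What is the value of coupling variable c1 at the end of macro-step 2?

macro 1: S0 reads c1=2 → after 2×micro: 1; S1 reads c0=0 → after 1×micro: 5 ⇒ (c0=1, c1=5)
macro 2: S0 reads c1=5 → after 2×micro: 1; S1 reads c0=1 → after 1×micro: 0 ⇒ (c0=1, c1=0)
macro 3: S0 reads c1=0 → after 2×micro: 2; S1 reads c0=1 → after 1×micro: 0 ⇒ (c0=2, c1=0)
macro 4: S0 reads c1=0 → after 2×micro: 2; S1 reads c0=2 → after 1×micro: 4 ⇒ (c0=2, c1=4)
macro 5: S0 reads c1=4 → after 2×micro: 0; S1 reads c0=2 → after 1×micro: 4 ⇒ (c0=0, c1=4)

c1 at macro-step 2 = 0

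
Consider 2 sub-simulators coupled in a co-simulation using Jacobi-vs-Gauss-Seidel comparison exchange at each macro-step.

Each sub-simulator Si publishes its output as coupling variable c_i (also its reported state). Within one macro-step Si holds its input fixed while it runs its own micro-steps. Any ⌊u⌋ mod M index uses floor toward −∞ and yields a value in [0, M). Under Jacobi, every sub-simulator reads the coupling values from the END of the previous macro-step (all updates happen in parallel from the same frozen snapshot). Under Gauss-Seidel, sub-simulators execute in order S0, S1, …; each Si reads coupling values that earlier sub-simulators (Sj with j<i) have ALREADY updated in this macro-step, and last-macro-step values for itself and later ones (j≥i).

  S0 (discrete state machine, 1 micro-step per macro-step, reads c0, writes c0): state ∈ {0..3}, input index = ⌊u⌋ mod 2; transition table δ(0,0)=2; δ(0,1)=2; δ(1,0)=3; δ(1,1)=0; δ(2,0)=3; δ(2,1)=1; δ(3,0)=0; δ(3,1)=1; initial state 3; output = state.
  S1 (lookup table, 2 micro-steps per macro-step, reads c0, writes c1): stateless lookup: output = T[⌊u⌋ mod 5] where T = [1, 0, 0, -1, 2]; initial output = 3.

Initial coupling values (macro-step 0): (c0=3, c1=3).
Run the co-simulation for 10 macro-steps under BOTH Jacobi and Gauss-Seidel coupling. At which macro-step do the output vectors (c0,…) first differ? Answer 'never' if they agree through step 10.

[Jacobi] macro 1: S0 reads c0=3 → after 1×micro: 1; S1 reads c0=3 → after 2×micro: -1 ⇒ (c0=1, c1=-1)
[Jacobi] macro 2: S0 reads c0=1 → after 1×micro: 0; S1 reads c0=1 → after 2×micro: 0 ⇒ (c0=0, c1=0)
[Jacobi] macro 3: S0 reads c0=0 → after 1×micro: 2; S1 reads c0=0 → after 2×micro: 1 ⇒ (c0=2, c1=1)
[Jacobi] macro 4: S0 reads c0=2 → after 1×micro: 3; S1 reads c0=2 → after 2×micro: 0 ⇒ (c0=3, c1=0)
[Jacobi] macro 5: S0 reads c0=3 → after 1×micro: 1; S1 reads c0=3 → after 2×micro: -1 ⇒ (c0=1, c1=-1)
[Jacobi] macro 6: S0 reads c0=1 → after 1×micro: 0; S1 reads c0=1 → after 2×micro: 0 ⇒ (c0=0, c1=0)
[Jacobi] macro 7: S0 reads c0=0 → after 1×micro: 2; S1 reads c0=0 → after 2×micro: 1 ⇒ (c0=2, c1=1)
[Jacobi] macro 8: S0 reads c0=2 → after 1×micro: 3; S1 reads c0=2 → after 2×micro: 0 ⇒ (c0=3, c1=0)
[Jacobi] macro 9: S0 reads c0=3 → after 1×micro: 1; S1 reads c0=3 → after 2×micro: -1 ⇒ (c0=1, c1=-1)
[Jacobi] macro 10: S0 reads c0=1 → after 1×micro: 0; S1 reads c0=1 → after 2×micro: 0 ⇒ (c0=0, c1=0)
[Gauss-Seidel] macro 1: S0 reads c0=3 → after 1×micro: 1; S1 reads c0=1 → after 2×micro: 0 ⇒ (c0=1, c1=0)
[Gauss-Seidel] macro 2: S0 reads c0=1 → after 1×micro: 0; S1 reads c0=0 → after 2×micro: 1 ⇒ (c0=0, c1=1)
[Gauss-Seidel] macro 3: S0 reads c0=0 → after 1×micro: 2; S1 reads c0=2 → after 2×micro: 0 ⇒ (c0=2, c1=0)
[Gauss-Seidel] macro 4: S0 reads c0=2 → after 1×micro: 3; S1 reads c0=3 → after 2×micro: -1 ⇒ (c0=3, c1=-1)
[Gauss-Seidel] macro 5: S0 reads c0=3 → after 1×micro: 1; S1 reads c0=1 → after 2×micro: 0 ⇒ (c0=1, c1=0)
[Gauss-Seidel] macro 6: S0 reads c0=1 → after 1×micro: 0; S1 reads c0=0 → after 2×micro: 1 ⇒ (c0=0, c1=1)
[Gauss-Seidel] macro 7: S0 reads c0=0 → after 1×micro: 2; S1 reads c0=2 → after 2×micro: 0 ⇒ (c0=2, c1=0)
[Gauss-Seidel] macro 8: S0 reads c0=2 → after 1×micro: 3; S1 reads c0=3 → after 2×micro: -1 ⇒ (c0=3, c1=-1)
[Gauss-Seidel] macro 9: S0 reads c0=3 → after 1×micro: 1; S1 reads c0=1 → after 2×micro: 0 ⇒ (c0=1, c1=0)
[Gauss-Seidel] macro 10: S0 reads c0=1 → after 1×micro: 0; S1 reads c0=0 → after 2×micro: 1 ⇒ (c0=0, c1=1)

first divergence at macro-step: 1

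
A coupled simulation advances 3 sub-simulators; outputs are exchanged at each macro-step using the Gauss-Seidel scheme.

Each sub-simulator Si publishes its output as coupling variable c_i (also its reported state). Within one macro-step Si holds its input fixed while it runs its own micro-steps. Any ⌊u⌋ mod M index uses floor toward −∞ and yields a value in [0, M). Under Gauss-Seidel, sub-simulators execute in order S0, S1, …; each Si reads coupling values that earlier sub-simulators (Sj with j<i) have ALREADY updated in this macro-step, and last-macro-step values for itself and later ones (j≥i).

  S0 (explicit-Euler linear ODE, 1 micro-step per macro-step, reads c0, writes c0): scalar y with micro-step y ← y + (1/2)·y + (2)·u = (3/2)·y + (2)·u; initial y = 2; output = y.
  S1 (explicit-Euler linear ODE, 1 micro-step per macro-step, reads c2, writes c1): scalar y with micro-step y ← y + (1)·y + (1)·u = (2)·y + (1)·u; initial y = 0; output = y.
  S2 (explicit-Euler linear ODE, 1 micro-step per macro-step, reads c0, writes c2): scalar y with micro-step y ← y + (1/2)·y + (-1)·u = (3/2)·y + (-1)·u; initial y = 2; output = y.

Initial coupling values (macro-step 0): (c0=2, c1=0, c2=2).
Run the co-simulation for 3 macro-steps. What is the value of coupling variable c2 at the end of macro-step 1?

c2 at macro-step 1 = -4

macro 1: S0 reads c0=2 → after 1×micro: 7; S1 reads c2=2 → after 1×micro: 2; S2 reads c0=7 → after 1×micro: -4 ⇒ (c0=7, c1=2, c2=-4)
macro 2: S0 reads c0=7 → after 1×micro: 49/2; S1 reads c2=-4 → after 1×micro: 0; S2 reads c0=49/2 → after 1×micro: -61/2 ⇒ (c0=49/2, c1=0, c2=-61/2)
macro 3: S0 reads c0=49/2 → after 1×micro: 343/4; S1 reads c2=-61/2 → after 1×micro: -61/2; S2 reads c0=343/4 → after 1×micro: -263/2 ⇒ (c0=343/4, c1=-61/2, c2=-263/2)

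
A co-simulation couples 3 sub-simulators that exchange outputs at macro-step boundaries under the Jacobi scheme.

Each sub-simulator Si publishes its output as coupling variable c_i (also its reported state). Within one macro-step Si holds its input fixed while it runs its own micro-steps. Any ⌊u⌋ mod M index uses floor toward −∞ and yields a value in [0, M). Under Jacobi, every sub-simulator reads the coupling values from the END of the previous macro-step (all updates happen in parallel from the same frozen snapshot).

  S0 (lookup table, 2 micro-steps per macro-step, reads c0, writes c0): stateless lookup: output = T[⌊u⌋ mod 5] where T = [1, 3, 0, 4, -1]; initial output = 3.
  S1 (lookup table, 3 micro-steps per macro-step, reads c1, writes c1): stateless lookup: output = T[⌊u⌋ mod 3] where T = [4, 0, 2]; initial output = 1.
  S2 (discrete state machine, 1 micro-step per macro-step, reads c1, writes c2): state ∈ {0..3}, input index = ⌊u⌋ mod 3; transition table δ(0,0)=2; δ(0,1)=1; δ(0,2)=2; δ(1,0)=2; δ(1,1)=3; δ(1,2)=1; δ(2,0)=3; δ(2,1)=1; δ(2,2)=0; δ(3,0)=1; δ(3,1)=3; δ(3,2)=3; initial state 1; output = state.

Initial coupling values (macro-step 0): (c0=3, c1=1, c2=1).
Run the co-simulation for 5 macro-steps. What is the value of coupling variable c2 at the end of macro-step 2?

c2 at macro-step 2 = 1

macro 1: S0 reads c0=3 → after 2×micro: 4; S1 reads c1=1 → after 3×micro: 0; S2 reads c1=1 → after 1×micro: 3 ⇒ (c0=4, c1=0, c2=3)
macro 2: S0 reads c0=4 → after 2×micro: -1; S1 reads c1=0 → after 3×micro: 4; S2 reads c1=0 → after 1×micro: 1 ⇒ (c0=-1, c1=4, c2=1)
macro 3: S0 reads c0=-1 → after 2×micro: -1; S1 reads c1=4 → after 3×micro: 0; S2 reads c1=4 → after 1×micro: 3 ⇒ (c0=-1, c1=0, c2=3)
macro 4: S0 reads c0=-1 → after 2×micro: -1; S1 reads c1=0 → after 3×micro: 4; S2 reads c1=0 → after 1×micro: 1 ⇒ (c0=-1, c1=4, c2=1)
macro 5: S0 reads c0=-1 → after 2×micro: -1; S1 reads c1=4 → after 3×micro: 0; S2 reads c1=4 → after 1×micro: 3 ⇒ (c0=-1, c1=0, c2=3)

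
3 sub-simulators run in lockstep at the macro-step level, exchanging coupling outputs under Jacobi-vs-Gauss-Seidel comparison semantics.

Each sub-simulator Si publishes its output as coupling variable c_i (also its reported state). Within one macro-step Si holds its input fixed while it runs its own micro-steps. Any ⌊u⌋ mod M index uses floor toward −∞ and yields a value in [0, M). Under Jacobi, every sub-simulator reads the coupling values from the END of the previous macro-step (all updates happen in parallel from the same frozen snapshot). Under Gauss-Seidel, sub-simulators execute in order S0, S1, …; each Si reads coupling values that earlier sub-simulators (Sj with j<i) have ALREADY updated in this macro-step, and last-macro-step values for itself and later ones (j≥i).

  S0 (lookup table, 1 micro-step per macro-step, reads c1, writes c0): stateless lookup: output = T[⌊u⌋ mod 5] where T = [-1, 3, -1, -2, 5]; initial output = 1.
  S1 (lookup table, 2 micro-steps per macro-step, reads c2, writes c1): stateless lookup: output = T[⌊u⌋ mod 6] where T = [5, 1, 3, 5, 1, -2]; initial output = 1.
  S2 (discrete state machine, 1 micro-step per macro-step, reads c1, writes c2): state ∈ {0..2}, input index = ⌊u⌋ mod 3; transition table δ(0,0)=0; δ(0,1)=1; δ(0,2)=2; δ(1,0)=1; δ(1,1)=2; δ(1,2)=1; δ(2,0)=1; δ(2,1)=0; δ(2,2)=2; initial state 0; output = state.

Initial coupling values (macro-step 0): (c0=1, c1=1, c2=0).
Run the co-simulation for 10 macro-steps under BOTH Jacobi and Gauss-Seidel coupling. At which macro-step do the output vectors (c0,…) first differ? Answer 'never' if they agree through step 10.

first divergence at macro-step: 1

[Jacobi] macro 1: S0 reads c1=1 → after 1×micro: 3; S1 reads c2=0 → after 2×micro: 5; S2 reads c1=1 → after 1×micro: 1 ⇒ (c0=3, c1=5, c2=1)
[Jacobi] macro 2: S0 reads c1=5 → after 1×micro: -1; S1 reads c2=1 → after 2×micro: 1; S2 reads c1=5 → after 1×micro: 1 ⇒ (c0=-1, c1=1, c2=1)
[Jacobi] macro 3: S0 reads c1=1 → after 1×micro: 3; S1 reads c2=1 → after 2×micro: 1; S2 reads c1=1 → after 1×micro: 2 ⇒ (c0=3, c1=1, c2=2)
[Jacobi] macro 4: S0 reads c1=1 → after 1×micro: 3; S1 reads c2=2 → after 2×micro: 3; S2 reads c1=1 → after 1×micro: 0 ⇒ (c0=3, c1=3, c2=0)
[Jacobi] macro 5: S0 reads c1=3 → after 1×micro: -2; S1 reads c2=0 → after 2×micro: 5; S2 reads c1=3 → after 1×micro: 0 ⇒ (c0=-2, c1=5, c2=0)
[Jacobi] macro 6: S0 reads c1=5 → after 1×micro: -1; S1 reads c2=0 → after 2×micro: 5; S2 reads c1=5 → after 1×micro: 2 ⇒ (c0=-1, c1=5, c2=2)
[Jacobi] macro 7: S0 reads c1=5 → after 1×micro: -1; S1 reads c2=2 → after 2×micro: 3; S2 reads c1=5 → after 1×micro: 2 ⇒ (c0=-1, c1=3, c2=2)
[Jacobi] macro 8: S0 reads c1=3 → after 1×micro: -2; S1 reads c2=2 → after 2×micro: 3; S2 reads c1=3 → after 1×micro: 1 ⇒ (c0=-2, c1=3, c2=1)
[Jacobi] macro 9: S0 reads c1=3 → after 1×micro: -2; S1 reads c2=1 → after 2×micro: 1; S2 reads c1=3 → after 1×micro: 1 ⇒ (c0=-2, c1=1, c2=1)
[Jacobi] macro 10: S0 reads c1=1 → after 1×micro: 3; S1 reads c2=1 → after 2×micro: 1; S2 reads c1=1 → after 1×micro: 2 ⇒ (c0=3, c1=1, c2=2)
[Gauss-Seidel] macro 1: S0 reads c1=1 → after 1×micro: 3; S1 reads c2=0 → after 2×micro: 5; S2 reads c1=5 → after 1×micro: 2 ⇒ (c0=3, c1=5, c2=2)
[Gauss-Seidel] macro 2: S0 reads c1=5 → after 1×micro: -1; S1 reads c2=2 → after 2×micro: 3; S2 reads c1=3 → after 1×micro: 1 ⇒ (c0=-1, c1=3, c2=1)
[Gauss-Seidel] macro 3: S0 reads c1=3 → after 1×micro: -2; S1 reads c2=1 → after 2×micro: 1; S2 reads c1=1 → after 1×micro: 2 ⇒ (c0=-2, c1=1, c2=2)
[Gauss-Seidel] macro 4: S0 reads c1=1 → after 1×micro: 3; S1 reads c2=2 → after 2×micro: 3; S2 reads c1=3 → after 1×micro: 1 ⇒ (c0=3, c1=3, c2=1)
[Gauss-Seidel] macro 5: S0 reads c1=3 → after 1×micro: -2; S1 reads c2=1 → after 2×micro: 1; S2 reads c1=1 → after 1×micro: 2 ⇒ (c0=-2, c1=1, c2=2)
[Gauss-Seidel] macro 6: S0 reads c1=1 → after 1×micro: 3; S1 reads c2=2 → after 2×micro: 3; S2 reads c1=3 → after 1×micro: 1 ⇒ (c0=3, c1=3, c2=1)
[Gauss-Seidel] macro 7: S0 reads c1=3 → after 1×micro: -2; S1 reads c2=1 → after 2×micro: 1; S2 reads c1=1 → after 1×micro: 2 ⇒ (c0=-2, c1=1, c2=2)
[Gauss-Seidel] macro 8: S0 reads c1=1 → after 1×micro: 3; S1 reads c2=2 → after 2×micro: 3; S2 reads c1=3 → after 1×micro: 1 ⇒ (c0=3, c1=3, c2=1)
[Gauss-Seidel] macro 9: S0 reads c1=3 → after 1×micro: -2; S1 reads c2=1 → after 2×micro: 1; S2 reads c1=1 → after 1×micro: 2 ⇒ (c0=-2, c1=1, c2=2)
[Gauss-Seidel] macro 10: S0 reads c1=1 → after 1×micro: 3; S1 reads c2=2 → after 2×micro: 3; S2 reads c1=3 → after 1×micro: 1 ⇒ (c0=3, c1=3, c2=1)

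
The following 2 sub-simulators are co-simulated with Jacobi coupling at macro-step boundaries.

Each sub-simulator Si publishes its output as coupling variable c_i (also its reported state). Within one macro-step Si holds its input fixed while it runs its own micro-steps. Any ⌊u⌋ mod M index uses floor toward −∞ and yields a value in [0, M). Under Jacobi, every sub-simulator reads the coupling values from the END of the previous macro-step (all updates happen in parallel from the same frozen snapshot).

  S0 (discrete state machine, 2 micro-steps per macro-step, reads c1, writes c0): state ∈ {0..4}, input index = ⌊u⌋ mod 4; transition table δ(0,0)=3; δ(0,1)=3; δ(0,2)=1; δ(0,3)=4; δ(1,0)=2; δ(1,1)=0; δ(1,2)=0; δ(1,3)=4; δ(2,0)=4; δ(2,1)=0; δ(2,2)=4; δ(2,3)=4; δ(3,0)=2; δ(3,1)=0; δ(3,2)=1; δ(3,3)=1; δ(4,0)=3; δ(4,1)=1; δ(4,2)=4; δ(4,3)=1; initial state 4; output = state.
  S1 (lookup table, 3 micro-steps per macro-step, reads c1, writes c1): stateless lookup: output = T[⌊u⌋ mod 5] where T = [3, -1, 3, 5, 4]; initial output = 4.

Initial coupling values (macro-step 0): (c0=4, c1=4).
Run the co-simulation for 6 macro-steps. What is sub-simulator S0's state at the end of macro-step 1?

macro 1: S0 reads c1=4 → after 2×micro: 2; S1 reads c1=4 → after 3×micro: 4 ⇒ (c0=2, c1=4)
macro 2: S0 reads c1=4 → after 2×micro: 3; S1 reads c1=4 → after 3×micro: 4 ⇒ (c0=3, c1=4)
macro 3: S0 reads c1=4 → after 2×micro: 4; S1 reads c1=4 → after 3×micro: 4 ⇒ (c0=4, c1=4)
macro 4: S0 reads c1=4 → after 2×micro: 2; S1 reads c1=4 → after 3×micro: 4 ⇒ (c0=2, c1=4)
macro 5: S0 reads c1=4 → after 2×micro: 3; S1 reads c1=4 → after 3×micro: 4 ⇒ (c0=3, c1=4)
macro 6: S0 reads c1=4 → after 2×micro: 4; S1 reads c1=4 → after 3×micro: 4 ⇒ (c0=4, c1=4)

S0 state at macro-step 1 = 2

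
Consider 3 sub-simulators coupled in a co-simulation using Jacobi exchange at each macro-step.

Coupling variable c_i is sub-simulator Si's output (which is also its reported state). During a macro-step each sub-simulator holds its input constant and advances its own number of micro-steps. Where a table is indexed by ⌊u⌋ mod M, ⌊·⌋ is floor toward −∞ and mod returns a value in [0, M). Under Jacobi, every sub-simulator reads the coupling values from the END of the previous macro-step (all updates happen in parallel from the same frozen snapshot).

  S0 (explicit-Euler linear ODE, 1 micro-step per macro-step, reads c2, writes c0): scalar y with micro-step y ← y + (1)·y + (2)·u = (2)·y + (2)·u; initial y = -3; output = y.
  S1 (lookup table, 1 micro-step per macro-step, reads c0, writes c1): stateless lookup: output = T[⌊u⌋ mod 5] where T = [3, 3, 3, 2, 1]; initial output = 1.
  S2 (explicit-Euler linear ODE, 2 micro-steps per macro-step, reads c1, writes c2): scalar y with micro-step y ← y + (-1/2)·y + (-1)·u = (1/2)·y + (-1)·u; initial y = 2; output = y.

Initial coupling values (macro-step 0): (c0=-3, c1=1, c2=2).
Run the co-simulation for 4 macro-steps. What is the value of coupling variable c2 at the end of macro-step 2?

c2 at macro-step 2 = -19/4

macro 1: S0 reads c2=2 → after 1×micro: -2; S1 reads c0=-3 → after 1×micro: 3; S2 reads c1=1 → after 2×micro: -1 ⇒ (c0=-2, c1=3, c2=-1)
macro 2: S0 reads c2=-1 → after 1×micro: -6; S1 reads c0=-2 → after 1×micro: 2; S2 reads c1=3 → after 2×micro: -19/4 ⇒ (c0=-6, c1=2, c2=-19/4)
macro 3: S0 reads c2=-19/4 → after 1×micro: -43/2; S1 reads c0=-6 → after 1×micro: 1; S2 reads c1=2 → after 2×micro: -67/16 ⇒ (c0=-43/2, c1=1, c2=-67/16)
macro 4: S0 reads c2=-67/16 → after 1×micro: -411/8; S1 reads c0=-43/2 → after 1×micro: 2; S2 reads c1=1 → after 2×micro: -163/64 ⇒ (c0=-411/8, c1=2, c2=-163/64)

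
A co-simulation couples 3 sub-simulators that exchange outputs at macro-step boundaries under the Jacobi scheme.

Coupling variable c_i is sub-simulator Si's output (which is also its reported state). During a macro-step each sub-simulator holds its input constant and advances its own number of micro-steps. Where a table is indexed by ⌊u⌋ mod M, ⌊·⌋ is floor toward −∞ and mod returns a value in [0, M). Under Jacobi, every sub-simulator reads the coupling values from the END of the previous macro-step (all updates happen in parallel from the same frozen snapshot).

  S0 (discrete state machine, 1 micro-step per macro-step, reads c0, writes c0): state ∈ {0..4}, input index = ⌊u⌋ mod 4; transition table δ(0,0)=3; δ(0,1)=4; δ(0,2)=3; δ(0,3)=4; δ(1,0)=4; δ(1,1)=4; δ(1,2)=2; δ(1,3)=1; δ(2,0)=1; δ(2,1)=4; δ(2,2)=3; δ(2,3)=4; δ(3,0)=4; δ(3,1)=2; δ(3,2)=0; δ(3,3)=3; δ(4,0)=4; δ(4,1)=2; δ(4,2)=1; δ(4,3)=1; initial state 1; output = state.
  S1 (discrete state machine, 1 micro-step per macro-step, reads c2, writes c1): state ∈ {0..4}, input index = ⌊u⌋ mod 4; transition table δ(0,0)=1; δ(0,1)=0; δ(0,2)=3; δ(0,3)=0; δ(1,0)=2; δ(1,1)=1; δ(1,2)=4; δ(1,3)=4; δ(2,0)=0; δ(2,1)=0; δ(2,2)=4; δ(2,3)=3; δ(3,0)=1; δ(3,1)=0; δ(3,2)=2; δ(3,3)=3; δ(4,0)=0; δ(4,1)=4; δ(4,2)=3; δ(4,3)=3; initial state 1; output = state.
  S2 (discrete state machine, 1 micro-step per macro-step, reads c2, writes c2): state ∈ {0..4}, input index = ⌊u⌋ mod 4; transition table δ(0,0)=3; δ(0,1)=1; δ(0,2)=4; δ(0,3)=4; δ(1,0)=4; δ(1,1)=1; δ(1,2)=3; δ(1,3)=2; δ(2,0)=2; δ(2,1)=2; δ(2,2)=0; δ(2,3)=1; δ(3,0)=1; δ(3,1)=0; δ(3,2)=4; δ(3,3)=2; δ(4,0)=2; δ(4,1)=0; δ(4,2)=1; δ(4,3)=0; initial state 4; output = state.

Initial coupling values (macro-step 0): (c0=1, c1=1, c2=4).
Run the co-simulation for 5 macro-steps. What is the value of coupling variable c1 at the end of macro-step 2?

macro 1: S0 reads c0=1 → after 1×micro: 4; S1 reads c2=4 → after 1×micro: 2; S2 reads c2=4 → after 1×micro: 2 ⇒ (c0=4, c1=2, c2=2)
macro 2: S0 reads c0=4 → after 1×micro: 4; S1 reads c2=2 → after 1×micro: 4; S2 reads c2=2 → after 1×micro: 0 ⇒ (c0=4, c1=4, c2=0)
macro 3: S0 reads c0=4 → after 1×micro: 4; S1 reads c2=0 → after 1×micro: 0; S2 reads c2=0 → after 1×micro: 3 ⇒ (c0=4, c1=0, c2=3)
macro 4: S0 reads c0=4 → after 1×micro: 4; S1 reads c2=3 → after 1×micro: 0; S2 reads c2=3 → after 1×micro: 2 ⇒ (c0=4, c1=0, c2=2)
macro 5: S0 reads c0=4 → after 1×micro: 4; S1 reads c2=2 → after 1×micro: 3; S2 reads c2=2 → after 1×micro: 0 ⇒ (c0=4, c1=3, c2=0)

c1 at macro-step 2 = 4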